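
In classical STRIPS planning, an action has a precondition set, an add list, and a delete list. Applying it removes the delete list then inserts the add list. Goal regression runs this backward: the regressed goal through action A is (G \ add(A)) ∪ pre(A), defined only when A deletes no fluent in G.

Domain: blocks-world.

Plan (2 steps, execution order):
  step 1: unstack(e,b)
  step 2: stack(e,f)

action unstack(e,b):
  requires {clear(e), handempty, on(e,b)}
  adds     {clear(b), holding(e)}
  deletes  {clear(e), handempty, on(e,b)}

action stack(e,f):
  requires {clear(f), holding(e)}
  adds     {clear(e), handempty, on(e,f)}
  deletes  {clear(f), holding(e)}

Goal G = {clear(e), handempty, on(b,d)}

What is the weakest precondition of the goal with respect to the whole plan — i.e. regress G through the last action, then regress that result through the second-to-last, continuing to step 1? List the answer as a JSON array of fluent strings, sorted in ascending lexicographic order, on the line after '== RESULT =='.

Regress step by step:
  through step 2 (stack(e,f)): drop {clear(e), handempty}, keep {on(b,d)}, require {clear(f), holding(e)}
    → {clear(f), holding(e), on(b,d)}
  through step 1 (unstack(e,b)): drop {holding(e)}, keep {clear(f), on(b,d)}, require {clear(e), handempty, on(e,b)}
    → {clear(e), clear(f), handempty, on(b,d), on(e,b)}

== RESULT ==
["clear(e)", "clear(f)", "handempty", "on(b,d)", "on(e,b)"]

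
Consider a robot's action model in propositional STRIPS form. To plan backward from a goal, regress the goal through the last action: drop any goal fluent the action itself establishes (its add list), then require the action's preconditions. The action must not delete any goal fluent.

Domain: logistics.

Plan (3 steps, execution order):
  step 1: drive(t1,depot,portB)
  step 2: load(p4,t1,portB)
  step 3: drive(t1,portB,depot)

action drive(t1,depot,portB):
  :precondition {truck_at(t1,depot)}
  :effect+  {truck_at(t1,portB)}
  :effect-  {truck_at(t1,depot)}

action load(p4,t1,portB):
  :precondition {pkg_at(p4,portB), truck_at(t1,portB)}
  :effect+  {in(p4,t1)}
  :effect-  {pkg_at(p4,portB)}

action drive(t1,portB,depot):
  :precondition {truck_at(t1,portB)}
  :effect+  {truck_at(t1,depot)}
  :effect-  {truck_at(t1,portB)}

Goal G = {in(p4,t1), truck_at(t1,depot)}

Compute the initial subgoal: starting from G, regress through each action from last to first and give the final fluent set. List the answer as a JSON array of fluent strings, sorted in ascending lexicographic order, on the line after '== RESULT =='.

Work backward from the goal:
  through step 3 (drive(t1,portB,depot)): drop {truck_at(t1,depot)}, keep {in(p4,t1)}, require {truck_at(t1,portB)}
    → {in(p4,t1), truck_at(t1,portB)}
  through step 2 (load(p4,t1,portB)): drop {in(p4,t1)}, keep {truck_at(t1,portB)}, require {pkg_at(p4,portB), truck_at(t1,portB)}
    → {pkg_at(p4,portB), truck_at(t1,portB)}
  through step 1 (drive(t1,depot,portB)): drop {truck_at(t1,portB)}, keep {pkg_at(p4,portB)}, require {truck_at(t1,depot)}
    → {pkg_at(p4,portB), truck_at(t1,depot)}

== RESULT ==
["pkg_at(p4,portB)", "truck_at(t1,depot)"]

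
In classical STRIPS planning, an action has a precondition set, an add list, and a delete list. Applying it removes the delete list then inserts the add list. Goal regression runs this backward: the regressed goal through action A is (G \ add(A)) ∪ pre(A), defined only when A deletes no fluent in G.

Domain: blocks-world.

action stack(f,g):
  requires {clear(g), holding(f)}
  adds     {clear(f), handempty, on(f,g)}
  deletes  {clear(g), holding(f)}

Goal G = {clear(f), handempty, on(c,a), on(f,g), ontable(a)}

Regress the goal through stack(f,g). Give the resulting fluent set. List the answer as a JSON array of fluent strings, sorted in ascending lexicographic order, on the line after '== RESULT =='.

Compute (G \ add) ∪ pre:
  G ∩ del = {}  (empty — regression defined)
  G \ add = {clear(f), handempty, on(c,a), on(f,g), ontable(a)} \ {clear(f), handempty, on(f,g)} = {on(c,a), ontable(a)}
  ∪ pre   = {on(c,a), ontable(a)} ∪ {clear(g), holding(f)}
          = {clear(g), holding(f), on(c,a), ontable(a)}

== RESULT ==
["clear(g)", "holding(f)", "on(c,a)", "ontable(a)"]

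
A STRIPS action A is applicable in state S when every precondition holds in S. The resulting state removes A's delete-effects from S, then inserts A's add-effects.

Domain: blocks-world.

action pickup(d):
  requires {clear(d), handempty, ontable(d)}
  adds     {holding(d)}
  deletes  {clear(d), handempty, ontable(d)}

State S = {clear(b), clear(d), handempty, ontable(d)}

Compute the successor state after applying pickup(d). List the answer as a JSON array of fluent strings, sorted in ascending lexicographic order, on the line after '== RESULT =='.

Progress:
  pre ⊆ S: {clear(d), handempty, ontable(d)} ⊆ S  — applicable
  S \ del = {clear(b)}
  ∪ add   = {clear(b), holding(d)}

== RESULT ==
["clear(b)", "holding(d)"]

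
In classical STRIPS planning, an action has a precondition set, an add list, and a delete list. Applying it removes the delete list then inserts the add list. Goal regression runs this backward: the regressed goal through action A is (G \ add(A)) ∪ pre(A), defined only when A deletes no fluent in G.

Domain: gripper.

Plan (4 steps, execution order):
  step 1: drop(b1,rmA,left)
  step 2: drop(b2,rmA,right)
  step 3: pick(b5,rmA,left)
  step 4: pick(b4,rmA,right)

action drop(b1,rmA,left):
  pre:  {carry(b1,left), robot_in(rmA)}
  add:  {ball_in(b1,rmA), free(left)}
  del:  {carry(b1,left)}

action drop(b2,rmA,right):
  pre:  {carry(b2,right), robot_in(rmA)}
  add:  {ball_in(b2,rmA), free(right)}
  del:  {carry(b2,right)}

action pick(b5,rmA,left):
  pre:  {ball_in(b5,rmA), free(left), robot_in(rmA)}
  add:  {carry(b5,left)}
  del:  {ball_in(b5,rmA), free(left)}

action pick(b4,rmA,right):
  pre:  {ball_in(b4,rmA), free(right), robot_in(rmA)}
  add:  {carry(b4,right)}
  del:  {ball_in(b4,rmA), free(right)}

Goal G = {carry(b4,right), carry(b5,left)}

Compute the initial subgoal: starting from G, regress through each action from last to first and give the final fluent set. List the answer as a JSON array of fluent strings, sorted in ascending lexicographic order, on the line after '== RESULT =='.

Work backward from the goal:
  through step 4 (pick(b4,rmA,right)): drop {carry(b4,right)}, keep {carry(b5,left)}, require {ball_in(b4,rmA), free(right), robot_in(rmA)}
    → {ball_in(b4,rmA), carry(b5,left), free(right), robot_in(rmA)}
  through step 3 (pick(b5,rmA,left)): drop {carry(b5,left)}, keep {ball_in(b4,rmA), free(right), robot_in(rmA)}, require {ball_in(b5,rmA), free(left), robot_in(rmA)}
    → {ball_in(b4,rmA), ball_in(b5,rmA), free(left), free(right), robot_in(rmA)}
  through step 2 (drop(b2,rmA,right)): drop {free(right)}, keep {ball_in(b4,rmA), ball_in(b5,rmA), free(left), robot_in(rmA)}, require {carry(b2,right), robot_in(rmA)}
    → {ball_in(b4,rmA), ball_in(b5,rmA), carry(b2,right), free(left), robot_in(rmA)}
  through step 1 (drop(b1,rmA,left)): drop {free(left)}, keep {ball_in(b4,rmA), ball_in(b5,rmA), carry(b2,right), robot_in(rmA)}, require {carry(b1,left), robot_in(rmA)}
    → {ball_in(b4,rmA), ball_in(b5,rmA), carry(b1,left), carry(b2,right), robot_in(rmA)}

== RESULT ==
["ball_in(b4,rmA)", "ball_in(b5,rmA)", "carry(b1,left)", "carry(b2,right)", "robot_in(rmA)"]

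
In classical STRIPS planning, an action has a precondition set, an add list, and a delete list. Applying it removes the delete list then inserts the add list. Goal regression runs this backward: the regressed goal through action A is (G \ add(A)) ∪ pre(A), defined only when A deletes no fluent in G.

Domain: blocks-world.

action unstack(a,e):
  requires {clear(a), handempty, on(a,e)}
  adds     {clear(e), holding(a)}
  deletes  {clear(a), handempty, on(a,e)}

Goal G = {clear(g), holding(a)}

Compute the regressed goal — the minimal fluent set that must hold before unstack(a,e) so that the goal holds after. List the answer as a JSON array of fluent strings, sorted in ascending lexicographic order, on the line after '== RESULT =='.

Regress:
  G ∩ del = {}  (empty — regression defined)
  G \ add = {clear(g), holding(a)} \ {clear(e), holding(a)} = {clear(g)}
  ∪ pre   = {clear(g)} ∪ {clear(a), handempty, on(a,e)}
          = {clear(a), clear(g), handempty, on(a,e)}

== RESULT ==
["clear(a)", "clear(g)", "handempty", "on(a,e)"]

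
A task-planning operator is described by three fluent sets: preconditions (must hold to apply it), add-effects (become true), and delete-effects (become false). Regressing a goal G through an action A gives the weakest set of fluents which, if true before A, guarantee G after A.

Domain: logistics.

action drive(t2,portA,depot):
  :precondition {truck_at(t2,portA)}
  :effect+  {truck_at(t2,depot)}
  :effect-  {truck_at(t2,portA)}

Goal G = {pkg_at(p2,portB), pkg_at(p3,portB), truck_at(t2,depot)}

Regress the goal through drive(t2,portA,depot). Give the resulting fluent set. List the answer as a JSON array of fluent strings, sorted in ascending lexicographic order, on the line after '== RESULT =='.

Compute (G \ add) ∪ pre:
  G ∩ del = {}  (empty — regression defined)
  G \ add = {pkg_at(p2,portB), pkg_at(p3,portB), truck_at(t2,depot)} \ {truck_at(t2,depot)} = {pkg_at(p2,portB), pkg_at(p3,portB)}
  ∪ pre   = {pkg_at(p2,portB), pkg_at(p3,portB)} ∪ {truck_at(t2,portA)}
          = {pkg_at(p2,portB), pkg_at(p3,portB), truck_at(t2,portA)}

== RESULT ==
["pkg_at(p2,portB)", "pkg_at(p3,portB)", "truck_at(t2,portA)"]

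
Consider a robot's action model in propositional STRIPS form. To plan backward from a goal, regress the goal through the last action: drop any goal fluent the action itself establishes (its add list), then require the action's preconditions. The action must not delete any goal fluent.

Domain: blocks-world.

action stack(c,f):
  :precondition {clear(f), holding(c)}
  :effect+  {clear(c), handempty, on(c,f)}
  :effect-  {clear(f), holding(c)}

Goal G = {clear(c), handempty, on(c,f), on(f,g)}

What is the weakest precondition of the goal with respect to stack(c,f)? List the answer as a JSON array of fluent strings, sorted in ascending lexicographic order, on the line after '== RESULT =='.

Compute (G \ add) ∪ pre:
  G ∩ del = {}  (empty — regression defined)
  G \ add = {clear(c), handempty, on(c,f), on(f,g)} \ {clear(c), handempty, on(c,f)} = {on(f,g)}
  ∪ pre   = {on(f,g)} ∪ {clear(f), holding(c)}
          = {clear(f), holding(c), on(f,g)}

== RESULT ==
["clear(f)", "holding(c)", "on(f,g)"]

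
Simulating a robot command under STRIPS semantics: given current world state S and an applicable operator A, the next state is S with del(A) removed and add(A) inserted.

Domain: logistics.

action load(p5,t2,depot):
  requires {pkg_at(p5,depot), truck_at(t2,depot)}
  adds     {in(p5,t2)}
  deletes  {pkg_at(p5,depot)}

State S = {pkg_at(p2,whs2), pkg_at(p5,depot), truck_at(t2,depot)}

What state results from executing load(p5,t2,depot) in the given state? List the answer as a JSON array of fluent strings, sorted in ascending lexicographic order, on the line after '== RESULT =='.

Compute (S \ del) ∪ add:
  pre ⊆ S: {pkg_at(p5,depot), truck_at(t2,depot)} ⊆ S  — applicable
  S \ del = {pkg_at(p2,whs2), truck_at(t2,depot)}
  ∪ add   = {in(p5,t2), pkg_at(p2,whs2), truck_at(t2,depot)}

== RESULT ==
["in(p5,t2)", "pkg_at(p2,whs2)", "truck_at(t2,depot)"]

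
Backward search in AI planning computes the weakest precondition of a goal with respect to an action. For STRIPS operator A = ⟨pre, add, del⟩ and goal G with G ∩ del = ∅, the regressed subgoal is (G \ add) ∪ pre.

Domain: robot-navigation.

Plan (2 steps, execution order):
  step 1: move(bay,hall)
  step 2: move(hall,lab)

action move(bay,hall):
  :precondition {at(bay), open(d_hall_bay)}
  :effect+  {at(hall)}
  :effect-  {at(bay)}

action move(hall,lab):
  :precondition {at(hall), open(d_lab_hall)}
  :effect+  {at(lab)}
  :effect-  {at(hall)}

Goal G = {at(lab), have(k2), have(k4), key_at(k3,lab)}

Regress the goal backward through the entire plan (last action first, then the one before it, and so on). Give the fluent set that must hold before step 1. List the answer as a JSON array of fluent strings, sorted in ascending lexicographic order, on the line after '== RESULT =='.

Work backward from the goal:
  through step 2 (move(hall,lab)): drop {at(lab)}, keep {have(k2), have(k4), key_at(k3,lab)}, require {at(hall), open(d_lab_hall)}
    → {at(hall), have(k2), have(k4), key_at(k3,lab), open(d_lab_hall)}
  through step 1 (move(bay,hall)): drop {at(hall)}, keep {have(k2), have(k4), key_at(k3,lab), open(d_lab_hall)}, require {at(bay), open(d_hall_bay)}
    → {at(bay), have(k2), have(k4), key_at(k3,lab), open(d_hall_bay), open(d_lab_hall)}

== RESULT ==
["at(bay)", "have(k2)", "have(k4)", "key_at(k3,lab)", "open(d_hall_bay)", "open(d_lab_hall)"]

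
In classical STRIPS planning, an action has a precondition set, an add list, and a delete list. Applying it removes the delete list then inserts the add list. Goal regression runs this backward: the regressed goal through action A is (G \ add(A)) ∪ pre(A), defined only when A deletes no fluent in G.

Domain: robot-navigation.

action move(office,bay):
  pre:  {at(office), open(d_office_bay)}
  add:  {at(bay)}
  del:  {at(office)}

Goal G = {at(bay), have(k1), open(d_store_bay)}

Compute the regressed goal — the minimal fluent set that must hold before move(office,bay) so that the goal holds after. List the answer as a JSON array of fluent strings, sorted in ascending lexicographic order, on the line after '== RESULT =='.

Regress:
  G ∩ del = {}  (empty — regression defined)
  G \ add = {at(bay), have(k1), open(d_store_bay)} \ {at(bay)} = {have(k1), open(d_store_bay)}
  ∪ pre   = {have(k1), open(d_store_bay)} ∪ {at(office), open(d_office_bay)}
          = {at(office), have(k1), open(d_office_bay), open(d_store_bay)}

== RESULT ==
["at(office)", "have(k1)", "open(d_office_bay)", "open(d_store_bay)"]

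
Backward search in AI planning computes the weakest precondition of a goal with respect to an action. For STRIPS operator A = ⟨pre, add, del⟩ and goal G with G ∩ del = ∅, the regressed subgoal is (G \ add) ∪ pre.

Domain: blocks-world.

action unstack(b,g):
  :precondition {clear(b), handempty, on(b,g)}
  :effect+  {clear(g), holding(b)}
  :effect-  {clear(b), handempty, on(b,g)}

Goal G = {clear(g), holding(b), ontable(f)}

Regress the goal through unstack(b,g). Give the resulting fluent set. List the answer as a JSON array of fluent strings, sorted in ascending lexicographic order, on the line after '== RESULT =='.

Regress:
  G ∩ del = {}  (empty — regression defined)
  G \ add = {clear(g), holding(b), ontable(f)} \ {clear(g), holding(b)} = {ontable(f)}
  ∪ pre   = {ontable(f)} ∪ {clear(b), handempty, on(b,g)}
          = {clear(b), handempty, on(b,g), ontable(f)}

== RESULT ==
["clear(b)", "handempty", "on(b,g)", "ontable(f)"]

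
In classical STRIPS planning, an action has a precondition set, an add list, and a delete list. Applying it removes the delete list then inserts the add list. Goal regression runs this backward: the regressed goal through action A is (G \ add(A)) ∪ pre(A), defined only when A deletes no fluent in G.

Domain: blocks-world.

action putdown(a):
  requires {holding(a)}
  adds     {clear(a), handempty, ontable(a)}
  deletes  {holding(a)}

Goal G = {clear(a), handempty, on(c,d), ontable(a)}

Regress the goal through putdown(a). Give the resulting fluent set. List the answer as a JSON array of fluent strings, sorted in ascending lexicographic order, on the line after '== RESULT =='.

Compute (G \ add) ∪ pre:
  G ∩ del = {}  (empty — regression defined)
  G \ add = {clear(a), handempty, on(c,d), ontable(a)} \ {clear(a), handempty, ontable(a)} = {on(c,d)}
  ∪ pre   = {on(c,d)} ∪ {holding(a)}
          = {holding(a), on(c,d)}

== RESULT ==
["holding(a)", "on(c,d)"]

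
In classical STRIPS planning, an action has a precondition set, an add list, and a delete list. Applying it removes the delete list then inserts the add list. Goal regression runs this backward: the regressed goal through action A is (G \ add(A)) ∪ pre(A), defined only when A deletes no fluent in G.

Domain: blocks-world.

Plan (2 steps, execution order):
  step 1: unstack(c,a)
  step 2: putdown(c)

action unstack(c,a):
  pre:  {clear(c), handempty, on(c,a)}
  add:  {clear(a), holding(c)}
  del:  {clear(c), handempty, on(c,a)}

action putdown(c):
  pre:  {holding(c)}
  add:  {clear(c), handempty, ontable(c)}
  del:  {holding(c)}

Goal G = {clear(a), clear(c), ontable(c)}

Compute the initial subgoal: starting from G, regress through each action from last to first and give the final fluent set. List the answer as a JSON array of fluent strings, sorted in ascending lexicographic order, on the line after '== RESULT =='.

Regress step by step:
  through step 2 (putdown(c)): drop {clear(c), ontable(c)}, keep {clear(a)}, require {holding(c)}
    → {clear(a), holding(c)}
  through step 1 (unstack(c,a)): drop {clear(a), holding(c)}, keep {}, require {clear(c), handempty, on(c,a)}
    → {clear(c), handempty, on(c,a)}

== RESULT ==
["clear(c)", "handempty", "on(c,a)"]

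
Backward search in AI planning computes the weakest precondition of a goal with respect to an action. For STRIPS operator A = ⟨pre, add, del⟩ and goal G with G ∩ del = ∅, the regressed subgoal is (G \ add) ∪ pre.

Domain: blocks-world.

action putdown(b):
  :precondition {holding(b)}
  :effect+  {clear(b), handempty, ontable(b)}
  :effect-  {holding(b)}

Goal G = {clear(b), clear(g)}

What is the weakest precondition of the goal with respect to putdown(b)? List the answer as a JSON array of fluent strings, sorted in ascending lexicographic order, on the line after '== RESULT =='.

Compute (G \ add) ∪ pre:
  G ∩ del = {}  (empty — regression defined)
  G \ add = {clear(b), clear(g)} \ {clear(b), handempty, ontable(b)} = {clear(g)}
  ∪ pre   = {clear(g)} ∪ {holding(b)}
          = {clear(g), holding(b)}

== RESULT ==
["clear(g)", "holding(b)"]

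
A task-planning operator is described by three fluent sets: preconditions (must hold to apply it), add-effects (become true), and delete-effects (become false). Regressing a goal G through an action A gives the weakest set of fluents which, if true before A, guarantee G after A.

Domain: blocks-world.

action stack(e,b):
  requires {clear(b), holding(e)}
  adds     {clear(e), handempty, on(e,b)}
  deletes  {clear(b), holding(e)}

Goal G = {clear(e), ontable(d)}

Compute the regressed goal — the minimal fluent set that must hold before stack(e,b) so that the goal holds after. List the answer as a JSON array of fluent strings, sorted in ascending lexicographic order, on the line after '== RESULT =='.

Regress:
  G ∩ del = {}  (empty — regression defined)
  G \ add = {clear(e), ontable(d)} \ {clear(e), handempty, on(e,b)} = {ontable(d)}
  ∪ pre   = {ontable(d)} ∪ {clear(b), holding(e)}
          = {clear(b), holding(e), ontable(d)}

== RESULT ==
["clear(b)", "holding(e)", "ontable(d)"]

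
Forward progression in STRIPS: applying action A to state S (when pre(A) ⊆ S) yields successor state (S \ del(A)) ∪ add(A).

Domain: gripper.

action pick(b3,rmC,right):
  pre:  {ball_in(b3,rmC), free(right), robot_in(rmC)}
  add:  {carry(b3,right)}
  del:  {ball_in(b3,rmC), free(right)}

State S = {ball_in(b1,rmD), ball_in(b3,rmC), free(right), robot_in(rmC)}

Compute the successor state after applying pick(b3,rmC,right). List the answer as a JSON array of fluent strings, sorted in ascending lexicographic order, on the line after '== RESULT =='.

Progress:
  pre ⊆ S: {ball_in(b3,rmC), free(right), robot_in(rmC)} ⊆ S  — applicable
  S \ del = {ball_in(b1,rmD), robot_in(rmC)}
  ∪ add   = {ball_in(b1,rmD), carry(b3,right), robot_in(rmC)}

== RESULT ==
["ball_in(b1,rmD)", "carry(b3,right)", "robot_in(rmC)"]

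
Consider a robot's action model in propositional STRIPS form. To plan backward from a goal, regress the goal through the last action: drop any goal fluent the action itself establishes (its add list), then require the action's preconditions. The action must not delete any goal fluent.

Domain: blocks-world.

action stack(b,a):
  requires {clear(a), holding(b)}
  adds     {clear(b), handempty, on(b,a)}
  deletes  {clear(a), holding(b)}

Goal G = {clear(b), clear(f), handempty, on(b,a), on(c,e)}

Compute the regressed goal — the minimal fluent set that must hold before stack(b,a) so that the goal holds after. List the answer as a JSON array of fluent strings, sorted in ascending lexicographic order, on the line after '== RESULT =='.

Compute (G \ add) ∪ pre:
  G ∩ del = {}  (empty — regression defined)
  G \ add = {clear(b), clear(f), handempty, on(b,a), on(c,e)} \ {clear(b), handempty, on(b,a)} = {clear(f), on(c,e)}
  ∪ pre   = {clear(f), on(c,e)} ∪ {clear(a), holding(b)}
          = {clear(a), clear(f), holding(b), on(c,e)}

== RESULT ==
["clear(a)", "clear(f)", "holding(b)", "on(c,e)"]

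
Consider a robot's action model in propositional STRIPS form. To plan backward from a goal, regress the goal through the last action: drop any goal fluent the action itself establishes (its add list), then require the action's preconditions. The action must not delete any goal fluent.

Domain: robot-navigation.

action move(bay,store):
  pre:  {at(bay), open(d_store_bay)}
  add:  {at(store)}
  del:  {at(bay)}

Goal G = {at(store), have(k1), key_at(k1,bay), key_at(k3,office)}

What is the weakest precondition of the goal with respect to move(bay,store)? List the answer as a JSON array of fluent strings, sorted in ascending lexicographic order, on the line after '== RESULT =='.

Regress:
  G ∩ del = {}  (empty — regression defined)
  G \ add = {at(store), have(k1), key_at(k1,bay), key_at(k3,office)} \ {at(store)} = {have(k1), key_at(k1,bay), key_at(k3,office)}
  ∪ pre   = {have(k1), key_at(k1,bay), key_at(k3,office)} ∪ {at(bay), open(d_store_bay)}
          = {at(bay), have(k1), key_at(k1,bay), key_at(k3,office), open(d_store_bay)}

== RESULT ==
["at(bay)", "have(k1)", "key_at(k1,bay)", "key_at(k3,office)", "open(d_store_bay)"]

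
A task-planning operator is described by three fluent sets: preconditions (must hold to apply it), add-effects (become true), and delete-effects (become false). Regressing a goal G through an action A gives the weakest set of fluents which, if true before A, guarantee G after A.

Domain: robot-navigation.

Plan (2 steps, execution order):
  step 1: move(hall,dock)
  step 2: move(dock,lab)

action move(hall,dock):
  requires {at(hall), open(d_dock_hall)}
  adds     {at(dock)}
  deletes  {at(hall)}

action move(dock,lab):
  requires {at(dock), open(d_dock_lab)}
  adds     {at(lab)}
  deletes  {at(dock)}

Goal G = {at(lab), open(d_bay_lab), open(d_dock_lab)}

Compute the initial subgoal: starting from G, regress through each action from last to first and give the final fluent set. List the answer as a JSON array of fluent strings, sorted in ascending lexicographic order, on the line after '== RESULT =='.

Regress step by step:
  through step 2 (move(dock,lab)): drop {at(lab)}, keep {open(d_bay_lab), open(d_dock_lab)}, require {at(dock), open(d_dock_lab)}
    → {at(dock), open(d_bay_lab), open(d_dock_lab)}
  through step 1 (move(hall,dock)): drop {at(dock)}, keep {open(d_bay_lab), open(d_dock_lab)}, require {at(hall), open(d_dock_hall)}
    → {at(hall), open(d_bay_lab), open(d_dock_hall), open(d_dock_lab)}

== RESULT ==
["at(hall)", "open(d_bay_lab)", "open(d_dock_hall)", "open(d_dock_lab)"]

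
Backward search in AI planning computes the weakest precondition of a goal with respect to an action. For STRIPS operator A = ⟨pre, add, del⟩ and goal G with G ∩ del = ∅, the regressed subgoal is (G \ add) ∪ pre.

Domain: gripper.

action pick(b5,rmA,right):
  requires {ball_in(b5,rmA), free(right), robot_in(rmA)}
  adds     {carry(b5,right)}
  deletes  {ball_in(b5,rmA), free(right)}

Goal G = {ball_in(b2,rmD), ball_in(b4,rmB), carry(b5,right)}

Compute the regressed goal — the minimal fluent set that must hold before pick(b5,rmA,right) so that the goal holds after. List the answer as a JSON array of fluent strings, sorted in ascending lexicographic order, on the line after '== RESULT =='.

Compute (G \ add) ∪ pre:
  G ∩ del = {}  (empty — regression defined)
  G \ add = {ball_in(b2,rmD), ball_in(b4,rmB), carry(b5,right)} \ {carry(b5,right)} = {ball_in(b2,rmD), ball_in(b4,rmB)}
  ∪ pre   = {ball_in(b2,rmD), ball_in(b4,rmB)} ∪ {ball_in(b5,rmA), free(right), robot_in(rmA)}
          = {ball_in(b2,rmD), ball_in(b4,rmB), ball_in(b5,rmA), free(right), robot_in(rmA)}

== RESULT ==
["ball_in(b2,rmD)", "ball_in(b4,rmB)", "ball_in(b5,rmA)", "free(right)", "robot_in(rmA)"]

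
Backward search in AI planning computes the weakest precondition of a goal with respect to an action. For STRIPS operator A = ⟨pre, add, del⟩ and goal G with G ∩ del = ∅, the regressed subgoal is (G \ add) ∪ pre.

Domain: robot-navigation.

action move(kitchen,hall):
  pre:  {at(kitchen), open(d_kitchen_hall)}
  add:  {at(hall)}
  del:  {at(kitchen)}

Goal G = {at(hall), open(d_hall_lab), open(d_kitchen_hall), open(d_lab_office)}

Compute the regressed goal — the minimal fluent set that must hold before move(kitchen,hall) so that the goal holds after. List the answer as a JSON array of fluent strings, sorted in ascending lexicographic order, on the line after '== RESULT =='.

Compute (G \ add) ∪ pre:
  G ∩ del = {}  (empty — regression defined)
  G \ add = {at(hall), open(d_hall_lab), open(d_kitchen_hall), open(d_lab_office)} \ {at(hall)} = {open(d_hall_lab), open(d_kitchen_hall), open(d_lab_office)}
  ∪ pre   = {open(d_hall_lab), open(d_kitchen_hall), open(d_lab_office)} ∪ {at(kitchen), open(d_kitchen_hall)}
          = {at(kitchen), open(d_hall_lab), open(d_kitchen_hall), open(d_lab_office)}

== RESULT ==
["at(kitchen)", "open(d_hall_lab)", "open(d_kitchen_hall)", "open(d_lab_office)"]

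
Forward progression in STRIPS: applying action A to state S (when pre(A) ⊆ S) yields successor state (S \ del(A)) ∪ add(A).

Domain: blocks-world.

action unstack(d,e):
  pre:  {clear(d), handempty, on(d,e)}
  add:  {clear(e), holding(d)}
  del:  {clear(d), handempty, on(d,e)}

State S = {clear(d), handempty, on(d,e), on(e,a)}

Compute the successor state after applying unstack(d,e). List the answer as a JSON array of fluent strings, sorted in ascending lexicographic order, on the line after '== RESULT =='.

Compute (S \ del) ∪ add:
  pre ⊆ S: {clear(d), handempty, on(d,e)} ⊆ S  — applicable
  S \ del = {on(e,a)}
  ∪ add   = {clear(e), holding(d), on(e,a)}

== RESULT ==
["clear(e)", "holding(d)", "on(e,a)"]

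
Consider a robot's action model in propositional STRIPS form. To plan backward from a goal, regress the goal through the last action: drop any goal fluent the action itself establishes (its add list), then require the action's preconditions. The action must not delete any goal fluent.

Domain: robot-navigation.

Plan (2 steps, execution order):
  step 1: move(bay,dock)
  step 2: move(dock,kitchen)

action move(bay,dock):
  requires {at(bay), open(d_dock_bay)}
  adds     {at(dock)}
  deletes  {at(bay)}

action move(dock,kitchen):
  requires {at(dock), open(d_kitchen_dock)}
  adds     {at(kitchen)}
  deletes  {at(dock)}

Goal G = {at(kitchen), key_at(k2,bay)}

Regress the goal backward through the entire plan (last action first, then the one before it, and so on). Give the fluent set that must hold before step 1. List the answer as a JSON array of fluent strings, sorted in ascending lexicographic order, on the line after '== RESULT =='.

Regress step by step:
  through step 2 (move(dock,kitchen)): drop {at(kitchen)}, keep {key_at(k2,bay)}, require {at(dock), open(d_kitchen_dock)}
    → {at(dock), key_at(k2,bay), open(d_kitchen_dock)}
  through step 1 (move(bay,dock)): drop {at(dock)}, keep {key_at(k2,bay), open(d_kitchen_dock)}, require {at(bay), open(d_dock_bay)}
    → {at(bay), key_at(k2,bay), open(d_dock_bay), open(d_kitchen_dock)}

== RESULT ==
["at(bay)", "key_at(k2,bay)", "open(d_dock_bay)", "open(d_kitchen_dock)"]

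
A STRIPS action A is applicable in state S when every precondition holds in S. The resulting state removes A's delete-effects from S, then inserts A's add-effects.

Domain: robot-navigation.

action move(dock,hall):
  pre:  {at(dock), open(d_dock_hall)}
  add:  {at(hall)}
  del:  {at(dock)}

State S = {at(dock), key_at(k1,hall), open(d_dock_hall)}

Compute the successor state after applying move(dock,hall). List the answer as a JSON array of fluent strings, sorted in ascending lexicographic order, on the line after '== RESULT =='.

Progress:
  pre ⊆ S: {at(dock), open(d_dock_hall)} ⊆ S  — applicable
  S \ del = {key_at(k1,hall), open(d_dock_hall)}
  ∪ add   = {at(hall), key_at(k1,hall), open(d_dock_hall)}

== RESULT ==
["at(hall)", "key_at(k1,hall)", "open(d_dock_hall)"]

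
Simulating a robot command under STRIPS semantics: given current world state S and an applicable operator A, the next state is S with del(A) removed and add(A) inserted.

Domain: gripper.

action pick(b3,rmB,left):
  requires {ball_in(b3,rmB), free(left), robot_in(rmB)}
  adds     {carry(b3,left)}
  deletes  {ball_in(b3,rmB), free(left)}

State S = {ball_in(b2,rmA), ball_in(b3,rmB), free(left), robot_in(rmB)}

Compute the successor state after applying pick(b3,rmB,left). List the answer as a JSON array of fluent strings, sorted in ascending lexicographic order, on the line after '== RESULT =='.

Progress:
  pre ⊆ S: {ball_in(b3,rmB), free(left), robot_in(rmB)} ⊆ S  — applicable
  S \ del = {ball_in(b2,rmA), robot_in(rmB)}
  ∪ add   = {ball_in(b2,rmA), carry(b3,left), robot_in(rmB)}

== RESULT ==
["ball_in(b2,rmA)", "carry(b3,left)", "robot_in(rmB)"]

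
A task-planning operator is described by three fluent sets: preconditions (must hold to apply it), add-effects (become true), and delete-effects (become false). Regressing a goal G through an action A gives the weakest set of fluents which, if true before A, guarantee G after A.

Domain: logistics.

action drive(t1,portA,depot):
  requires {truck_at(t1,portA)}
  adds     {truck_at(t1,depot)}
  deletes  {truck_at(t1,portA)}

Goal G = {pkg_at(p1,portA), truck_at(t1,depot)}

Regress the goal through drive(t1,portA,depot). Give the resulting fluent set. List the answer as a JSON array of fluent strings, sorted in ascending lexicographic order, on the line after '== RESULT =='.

Compute (G \ add) ∪ pre:
  G ∩ del = {}  (empty — regression defined)
  G \ add = {pkg_at(p1,portA), truck_at(t1,depot)} \ {truck_at(t1,depot)} = {pkg_at(p1,portA)}
  ∪ pre   = {pkg_at(p1,portA)} ∪ {truck_at(t1,portA)}
          = {pkg_at(p1,portA), truck_at(t1,portA)}

== RESULT ==
["pkg_at(p1,portA)", "truck_at(t1,portA)"]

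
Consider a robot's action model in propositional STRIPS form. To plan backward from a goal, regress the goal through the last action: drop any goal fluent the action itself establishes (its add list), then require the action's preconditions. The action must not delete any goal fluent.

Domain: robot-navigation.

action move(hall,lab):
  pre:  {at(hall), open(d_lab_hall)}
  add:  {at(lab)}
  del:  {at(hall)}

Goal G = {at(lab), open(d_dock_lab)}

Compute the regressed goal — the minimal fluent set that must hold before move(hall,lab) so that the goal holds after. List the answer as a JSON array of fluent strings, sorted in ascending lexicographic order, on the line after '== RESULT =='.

Regress:
  G ∩ del = {}  (empty — regression defined)
  G \ add = {at(lab), open(d_dock_lab)} \ {at(lab)} = {open(d_dock_lab)}
  ∪ pre   = {open(d_dock_lab)} ∪ {at(hall), open(d_lab_hall)}
          = {at(hall), open(d_dock_lab), open(d_lab_hall)}

== RESULT ==
["at(hall)", "open(d_dock_lab)", "open(d_lab_hall)"]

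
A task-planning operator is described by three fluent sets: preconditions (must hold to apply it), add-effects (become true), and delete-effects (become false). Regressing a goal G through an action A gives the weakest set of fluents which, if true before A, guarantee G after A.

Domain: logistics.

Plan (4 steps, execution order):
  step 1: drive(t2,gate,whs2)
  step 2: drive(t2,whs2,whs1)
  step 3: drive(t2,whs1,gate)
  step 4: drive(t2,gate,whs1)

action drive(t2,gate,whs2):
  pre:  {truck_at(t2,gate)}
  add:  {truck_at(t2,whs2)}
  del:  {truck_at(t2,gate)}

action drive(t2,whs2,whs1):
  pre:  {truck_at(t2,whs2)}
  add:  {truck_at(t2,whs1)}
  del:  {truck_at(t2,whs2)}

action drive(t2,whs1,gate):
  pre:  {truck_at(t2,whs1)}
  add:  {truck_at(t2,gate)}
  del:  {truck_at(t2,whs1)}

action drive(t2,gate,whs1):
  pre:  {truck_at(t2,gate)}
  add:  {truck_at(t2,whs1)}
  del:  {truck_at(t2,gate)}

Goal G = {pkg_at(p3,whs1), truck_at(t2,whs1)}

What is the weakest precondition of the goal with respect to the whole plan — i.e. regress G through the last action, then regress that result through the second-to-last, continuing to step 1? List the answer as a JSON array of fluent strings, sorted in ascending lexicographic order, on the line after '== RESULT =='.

Regress step by step:
  through step 4 (drive(t2,gate,whs1)): drop {truck_at(t2,whs1)}, keep {pkg_at(p3,whs1)}, require {truck_at(t2,gate)}
    → {pkg_at(p3,whs1), truck_at(t2,gate)}
  through step 3 (drive(t2,whs1,gate)): drop {truck_at(t2,gate)}, keep {pkg_at(p3,whs1)}, require {truck_at(t2,whs1)}
    → {pkg_at(p3,whs1), truck_at(t2,whs1)}
  through step 2 (drive(t2,whs2,whs1)): drop {truck_at(t2,whs1)}, keep {pkg_at(p3,whs1)}, require {truck_at(t2,whs2)}
    → {pkg_at(p3,whs1), truck_at(t2,whs2)}
  through step 1 (drive(t2,gate,whs2)): drop {truck_at(t2,whs2)}, keep {pkg_at(p3,whs1)}, require {truck_at(t2,gate)}
    → {pkg_at(p3,whs1), truck_at(t2,gate)}

== RESULT ==
["pkg_at(p3,whs1)", "truck_at(t2,gate)"]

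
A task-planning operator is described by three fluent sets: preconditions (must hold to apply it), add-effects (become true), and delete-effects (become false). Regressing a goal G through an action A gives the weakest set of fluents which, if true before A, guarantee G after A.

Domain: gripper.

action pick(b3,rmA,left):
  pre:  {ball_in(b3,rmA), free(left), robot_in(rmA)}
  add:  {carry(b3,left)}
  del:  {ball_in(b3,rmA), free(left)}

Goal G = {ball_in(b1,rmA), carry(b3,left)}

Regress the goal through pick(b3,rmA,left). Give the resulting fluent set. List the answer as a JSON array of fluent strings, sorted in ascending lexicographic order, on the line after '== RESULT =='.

Compute (G \ add) ∪ pre:
  G ∩ del = {}  (empty — regression defined)
  G \ add = {ball_in(b1,rmA), carry(b3,left)} \ {carry(b3,left)} = {ball_in(b1,rmA)}
  ∪ pre   = {ball_in(b1,rmA)} ∪ {ball_in(b3,rmA), free(left), robot_in(rmA)}
          = {ball_in(b1,rmA), ball_in(b3,rmA), free(left), robot_in(rmA)}

== RESULT ==
["ball_in(b1,rmA)", "ball_in(b3,rmA)", "free(left)", "robot_in(rmA)"]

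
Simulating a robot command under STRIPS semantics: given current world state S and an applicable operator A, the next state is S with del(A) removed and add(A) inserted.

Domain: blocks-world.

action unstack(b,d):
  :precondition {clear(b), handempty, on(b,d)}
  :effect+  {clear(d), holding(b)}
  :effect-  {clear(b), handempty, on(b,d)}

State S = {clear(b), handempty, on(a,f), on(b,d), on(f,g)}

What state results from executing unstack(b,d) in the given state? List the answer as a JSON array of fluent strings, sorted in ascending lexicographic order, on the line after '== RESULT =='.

Progress:
  pre ⊆ S: {clear(b), handempty, on(b,d)} ⊆ S  — applicable
  S \ del = {on(a,f), on(f,g)}
  ∪ add   = {clear(d), holding(b), on(a,f), on(f,g)}

== RESULT ==
["clear(d)", "holding(b)", "on(a,f)", "on(f,g)"]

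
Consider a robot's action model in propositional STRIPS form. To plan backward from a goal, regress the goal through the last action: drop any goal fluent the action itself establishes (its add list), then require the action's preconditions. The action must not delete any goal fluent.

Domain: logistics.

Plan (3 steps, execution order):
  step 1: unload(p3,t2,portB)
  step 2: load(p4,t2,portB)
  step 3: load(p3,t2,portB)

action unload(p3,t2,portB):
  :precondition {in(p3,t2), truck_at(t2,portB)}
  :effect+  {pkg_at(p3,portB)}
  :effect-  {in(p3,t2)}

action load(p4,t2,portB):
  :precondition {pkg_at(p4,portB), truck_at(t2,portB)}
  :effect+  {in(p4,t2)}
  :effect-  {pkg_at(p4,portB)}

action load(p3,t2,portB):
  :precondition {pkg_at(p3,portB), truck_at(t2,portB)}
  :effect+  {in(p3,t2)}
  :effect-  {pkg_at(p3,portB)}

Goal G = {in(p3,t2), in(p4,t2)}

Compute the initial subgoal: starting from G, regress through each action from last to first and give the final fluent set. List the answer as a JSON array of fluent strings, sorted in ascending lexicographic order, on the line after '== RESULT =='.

Work backward from the goal:
  through step 3 (load(p3,t2,portB)): drop {in(p3,t2)}, keep {in(p4,t2)}, require {pkg_at(p3,portB), truck_at(t2,portB)}
    → {in(p4,t2), pkg_at(p3,portB), truck_at(t2,portB)}
  through step 2 (load(p4,t2,portB)): drop {in(p4,t2)}, keep {pkg_at(p3,portB), truck_at(t2,portB)}, require {pkg_at(p4,portB), truck_at(t2,portB)}
    → {pkg_at(p3,portB), pkg_at(p4,portB), truck_at(t2,portB)}
  through step 1 (unload(p3,t2,portB)): drop {pkg_at(p3,portB)}, keep {pkg_at(p4,portB), truck_at(t2,portB)}, require {in(p3,t2), truck_at(t2,portB)}
    → {in(p3,t2), pkg_at(p4,portB), truck_at(t2,portB)}

== RESULT ==
["in(p3,t2)", "pkg_at(p4,portB)", "truck_at(t2,portB)"]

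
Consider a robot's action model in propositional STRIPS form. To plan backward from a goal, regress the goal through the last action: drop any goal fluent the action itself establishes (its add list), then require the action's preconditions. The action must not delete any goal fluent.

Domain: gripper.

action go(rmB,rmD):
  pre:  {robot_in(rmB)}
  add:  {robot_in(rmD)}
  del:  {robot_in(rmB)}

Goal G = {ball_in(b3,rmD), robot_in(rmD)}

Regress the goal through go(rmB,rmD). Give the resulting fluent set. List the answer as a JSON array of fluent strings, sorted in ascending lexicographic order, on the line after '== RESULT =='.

Regress:
  G ∩ del = {}  (empty — regression defined)
  G \ add = {ball_in(b3,rmD), robot_in(rmD)} \ {robot_in(rmD)} = {ball_in(b3,rmD)}
  ∪ pre   = {ball_in(b3,rmD)} ∪ {robot_in(rmB)}
          = {ball_in(b3,rmD), robot_in(rmB)}

== RESULT ==
["ball_in(b3,rmD)", "robot_in(rmB)"]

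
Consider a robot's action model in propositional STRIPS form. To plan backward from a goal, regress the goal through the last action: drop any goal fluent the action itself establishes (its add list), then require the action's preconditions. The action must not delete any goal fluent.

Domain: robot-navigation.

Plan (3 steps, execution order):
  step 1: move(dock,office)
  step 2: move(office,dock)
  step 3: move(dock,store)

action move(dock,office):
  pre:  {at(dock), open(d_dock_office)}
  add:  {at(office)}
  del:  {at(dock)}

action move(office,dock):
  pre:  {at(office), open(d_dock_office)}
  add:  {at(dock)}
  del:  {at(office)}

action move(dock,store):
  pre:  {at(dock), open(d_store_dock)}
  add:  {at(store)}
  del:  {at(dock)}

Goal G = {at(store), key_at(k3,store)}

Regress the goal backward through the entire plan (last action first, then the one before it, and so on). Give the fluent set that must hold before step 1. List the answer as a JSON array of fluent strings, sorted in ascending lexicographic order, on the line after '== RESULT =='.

Regress step by step:
  through step 3 (move(dock,store)): drop {at(store)}, keep {key_at(k3,store)}, require {at(dock), open(d_store_dock)}
    → {at(dock), key_at(k3,store), open(d_store_dock)}
  through step 2 (move(office,dock)): drop {at(dock)}, keep {key_at(k3,store), open(d_store_dock)}, require {at(office), open(d_dock_office)}
    → {at(office), key_at(k3,store), open(d_dock_office), open(d_store_dock)}
  through step 1 (move(dock,office)): drop {at(office)}, keep {key_at(k3,store), open(d_dock_office), open(d_store_dock)}, require {at(dock), open(d_dock_office)}
    → {at(dock), key_at(k3,store), open(d_dock_office), open(d_store_dock)}

== RESULT ==
["at(dock)", "key_at(k3,store)", "open(d_dock_office)", "open(d_store_dock)"]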